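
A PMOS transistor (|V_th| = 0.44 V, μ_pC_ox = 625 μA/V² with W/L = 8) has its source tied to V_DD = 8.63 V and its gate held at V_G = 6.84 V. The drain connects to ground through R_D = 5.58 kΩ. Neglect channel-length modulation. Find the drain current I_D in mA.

I_D = 1.50 mA

V_SG = V_DD − V_G = 8.63 − 6.84 = 1.79 V, so V_ov = 1.79 − 0.44 = 1.35 V.
k_p = μ_pC_ox · (W/L) = 5 mA/V².
Assume saturation: I_D = ½ k_p V_ov² = 0.5 × 5 × 1.35² = 4.56 mA, giving V_SD = V_DD − I_D R_D = 8.63 − 4.56 × 5.58 = -16.8 V.
But -16.8 V < V_ov = 1.35 V, so the device is actually in triode.
In triode I_D = k_p[V_ov V_SD − ½ V_SD²] and I_D = (V_DD − V_SD)/R_D. Equating: 13.9 V_SD² − 38.67 V_SD + 8.63 = 0, giving V_SD = 0.245 V (the root below V_ov).
I_D = (8.63 − 0.245) / 5.58 = 1.5 mA.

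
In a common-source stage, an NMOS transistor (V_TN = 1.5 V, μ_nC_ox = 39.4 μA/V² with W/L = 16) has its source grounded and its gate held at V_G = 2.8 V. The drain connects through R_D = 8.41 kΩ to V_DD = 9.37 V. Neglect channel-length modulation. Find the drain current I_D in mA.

I_D = 0.533 mA

V_GS = V_G = 2.8 V, so V_ov = 2.8 − 1.5 = 1.3 V.
k_n = μ_nC_ox · (W/L) = 0.6304 mA/V².
Assume saturation: I_D = ½ k_n V_ov² = 0.5 × 0.6304 × 1.3² = 0.533 mA, giving V_DS = V_DD − I_D R_D = 9.37 − 0.533 × 8.41 = 4.89 V.
V_DS = 4.89 V ≥ V_ov = 1.3 V, confirming saturation.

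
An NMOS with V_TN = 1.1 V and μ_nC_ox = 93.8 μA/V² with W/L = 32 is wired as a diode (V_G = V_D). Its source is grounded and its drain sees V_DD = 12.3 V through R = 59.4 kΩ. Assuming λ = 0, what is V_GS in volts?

With gate tied to drain, V_GS = V_DS ≥ V_GS − V_TN, so the device is in saturation.
k_n = μ_nC_ox · (W/L) = 3.002 mA/V².
KCL at the drain: ½ k_n (V_GS − V_TN)² = (V_DD − V_GS)/R.
Let x = V_GS − 1.1. Then 89.1 x² + x − 11.2 = 0, giving x = 0.349 V (positive root), so V_GS = 1.45 V.
I_D = (V_DD − V_GS)/R = (12.3 − 1.45) / 59.4 = 0.183 mA.

V_GS = 1.45 V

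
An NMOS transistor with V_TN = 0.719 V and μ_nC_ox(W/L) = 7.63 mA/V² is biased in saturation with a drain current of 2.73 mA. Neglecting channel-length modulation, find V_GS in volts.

V_GS = 1.56 V

In saturation I_D = ½ k_n (V_GS − V_TN)², so V_GS − V_TN = √(2 I_D / k_n) = √(2 × 2.73 / 7.63) = 0.846 V.
V_GS = 0.719 + 0.846 = 1.56 V.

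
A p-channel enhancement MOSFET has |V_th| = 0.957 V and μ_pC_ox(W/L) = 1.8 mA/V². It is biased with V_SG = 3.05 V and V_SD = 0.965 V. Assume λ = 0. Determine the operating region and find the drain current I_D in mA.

Triode; I_D = 2.80 mA

V_ov = V_SG − |V_th| = 3.05 − 0.957 = 2.09 V.
Since V_SD = 0.965 V < V_ov = 2.09 V, the device is in the triode region.
I_D = k_p [V_ov · V_SD − ½ V_SD²] = 1.8 × [2.09 × 0.965 − 0.5 × 0.965²] = 2.8 mA.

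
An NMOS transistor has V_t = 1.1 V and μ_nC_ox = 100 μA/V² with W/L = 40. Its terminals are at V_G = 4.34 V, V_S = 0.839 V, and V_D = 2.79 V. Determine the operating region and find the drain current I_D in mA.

Triode; I_D = 11.1 mA

V_GS = V_G − V_S = 4.34 − 0.839 = 3.5 V; V_DS = V_D − V_S = 2.79 − 0.839 = 1.95 V.
k_n = μ_nC_ox · (W/L) = 4 mA/V².
V_ov = V_GS − V_t = 3.5 − 1.1 = 2.4 V.
Since V_DS = 1.95 V < V_ov = 2.4 V, the device is in the triode region.
I_D = k_n [V_ov · V_DS − ½ V_DS²] = 4 × [2.4 × 1.95 − 0.5 × 1.95²] = 11.1 mA.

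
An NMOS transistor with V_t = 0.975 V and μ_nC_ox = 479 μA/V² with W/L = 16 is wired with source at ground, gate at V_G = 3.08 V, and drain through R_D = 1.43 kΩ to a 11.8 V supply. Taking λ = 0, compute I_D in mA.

V_GS = V_G = 3.08 V, so V_ov = 3.08 − 0.975 = 2.1 V.
k_n = μ_nC_ox · (W/L) = 7.664 mA/V².
Assume saturation: I_D = ½ k_n V_ov² = 0.5 × 7.664 × 2.1² = 17 mA, giving V_DS = V_DD − I_D R_D = 11.8 − 17 × 1.43 = -12.5 V.
But -12.5 V < V_ov = 2.1 V, so the device is actually in triode.
In triode I_D = k_n[V_ov V_DS − ½ V_DS²] and I_D = (V_DD − V_DS)/R_D. Equating: 5.48 V_DS² − 24.07 V_DS + 11.8 = 0, giving V_DS = 0.562 V (the root below V_ov).
I_D = (11.8 − 0.562) / 1.43 = 7.86 mA.

I_D = 7.86 mA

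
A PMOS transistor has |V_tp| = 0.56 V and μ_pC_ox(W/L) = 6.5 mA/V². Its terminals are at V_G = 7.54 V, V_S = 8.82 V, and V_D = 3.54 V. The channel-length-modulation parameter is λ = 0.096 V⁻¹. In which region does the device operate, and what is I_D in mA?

Saturation; I_D = 2.54 mA

V_SG = V_S − V_G = 8.82 − 7.54 = 1.28 V; V_SD = V_S − V_D = 8.82 − 3.54 = 5.28 V.
V_ov = V_SG − |V_tp| = 1.28 − 0.56 = 0.72 V.
Since V_SD = 5.28 V ≥ V_ov = 0.72 V, the device is in saturation.
I_D = ½ k_p V_ov² (1 + λ V_SD) = 0.5 × 6.5 × 0.72² × (1 + 0.096 × 5.28) = 2.54 mA.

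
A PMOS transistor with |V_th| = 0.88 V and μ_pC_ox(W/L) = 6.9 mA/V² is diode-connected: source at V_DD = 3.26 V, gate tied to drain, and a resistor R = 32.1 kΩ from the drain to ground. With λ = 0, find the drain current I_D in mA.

With gate tied to drain, V_SG = V_SD ≥ V_SG − |V_th|, so the device is in saturation.
KCL at the drain: ½ k_p (V_SG − |V_th|)² = (V_DD − V_SG)/R.
Let x = V_SG − 0.88. Then 111 x² + x − 2.38 = 0, giving x = 0.142 V (positive root), so V_SG = 1.02 V.
I_D = (V_DD − V_SG)/R = (3.26 − 1.02) / 32.1 = 0.0697 mA.

I_D = 0.0697 mA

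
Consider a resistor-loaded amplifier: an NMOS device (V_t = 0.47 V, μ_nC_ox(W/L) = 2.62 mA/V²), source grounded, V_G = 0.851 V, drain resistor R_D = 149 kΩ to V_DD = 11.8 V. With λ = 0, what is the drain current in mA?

I_D = 0.0786 mA

V_GS = V_G = 0.851 V, so V_ov = 0.851 − 0.47 = 0.381 V.
Assume saturation: I_D = ½ k_n V_ov² = 0.5 × 2.62 × 0.381² = 0.19 mA, giving V_DS = V_DD − I_D R_D = 11.8 − 0.19 × 149 = -16.5 V.
But -16.5 V < V_ov = 0.381 V, so the device is actually in triode.
In triode I_D = k_n[V_ov V_DS − ½ V_DS²] and I_D = (V_DD − V_DS)/R_D. Equating: 195 V_DS² − 149.7 V_DS + 11.8 = 0, giving V_DS = 0.0892 V (the root below V_ov).
I_D = (11.8 − 0.0892) / 149 = 0.0786 mA.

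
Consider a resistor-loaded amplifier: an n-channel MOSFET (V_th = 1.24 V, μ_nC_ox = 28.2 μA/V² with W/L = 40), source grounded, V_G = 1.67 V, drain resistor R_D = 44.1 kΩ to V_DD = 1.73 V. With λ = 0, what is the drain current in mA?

V_GS = V_G = 1.67 V, so V_ov = 1.67 − 1.24 = 0.43 V.
k_n = μ_nC_ox · (W/L) = 1.128 mA/V².
Assume saturation: I_D = ½ k_n V_ov² = 0.5 × 1.128 × 0.43² = 0.104 mA, giving V_DS = V_DD − I_D R_D = 1.73 − 0.104 × 44.1 = -2.87 V.
But -2.87 V < V_ov = 0.43 V, so the device is actually in triode.
In triode I_D = k_n[V_ov V_DS − ½ V_DS²] and I_D = (V_DD − V_DS)/R_D. Equating: 24.9 V_DS² − 22.39 V_DS + 1.73 = 0, giving V_DS = 0.0854 V (the root below V_ov).
I_D = (1.73 − 0.0854) / 44.1 = 0.0373 mA.

I_D = 0.0373 mA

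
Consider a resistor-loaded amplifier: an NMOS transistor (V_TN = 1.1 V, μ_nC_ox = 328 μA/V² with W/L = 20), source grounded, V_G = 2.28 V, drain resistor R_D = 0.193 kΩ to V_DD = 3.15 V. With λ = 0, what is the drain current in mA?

V_GS = V_G = 2.28 V, so V_ov = 2.28 − 1.1 = 1.18 V.
k_n = μ_nC_ox · (W/L) = 6.56 mA/V².
Assume saturation: I_D = ½ k_n V_ov² = 0.5 × 6.56 × 1.18² = 4.57 mA, giving V_DS = V_DD − I_D R_D = 3.15 − 4.57 × 0.193 = 2.27 V.
V_DS = 2.27 V ≥ V_ov = 1.18 V, confirming saturation.

I_D = 4.57 mA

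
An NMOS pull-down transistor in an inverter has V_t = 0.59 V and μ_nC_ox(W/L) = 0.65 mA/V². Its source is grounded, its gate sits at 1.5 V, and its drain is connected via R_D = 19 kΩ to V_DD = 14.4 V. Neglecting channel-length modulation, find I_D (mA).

I_D = 0.269 mA

V_GS = V_G = 1.5 V, so V_ov = 1.5 − 0.59 = 0.91 V.
Assume saturation: I_D = ½ k_n V_ov² = 0.5 × 0.65 × 0.91² = 0.269 mA, giving V_DS = V_DD − I_D R_D = 14.4 − 0.269 × 19 = 9.29 V.
V_DS = 9.29 V ≥ V_ov = 0.91 V, confirming saturation.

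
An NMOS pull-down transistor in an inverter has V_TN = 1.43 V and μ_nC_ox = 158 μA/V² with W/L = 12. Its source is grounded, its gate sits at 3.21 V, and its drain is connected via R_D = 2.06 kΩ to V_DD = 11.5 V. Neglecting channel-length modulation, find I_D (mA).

I_D = 3.00 mA

V_GS = V_G = 3.21 V, so V_ov = 3.21 − 1.43 = 1.78 V.
k_n = μ_nC_ox · (W/L) = 1.896 mA/V².
Assume saturation: I_D = ½ k_n V_ov² = 0.5 × 1.896 × 1.78² = 3 mA, giving V_DS = V_DD − I_D R_D = 11.5 − 3 × 2.06 = 5.31 V.
V_DS = 5.31 V ≥ V_ov = 1.78 V, confirming saturation.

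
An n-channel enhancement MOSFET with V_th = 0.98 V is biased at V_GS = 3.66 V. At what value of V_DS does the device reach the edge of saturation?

V_DS,sat = 2.68 V

The boundary between triode and saturation is V_DS = V_GS − V_th = V_ov.
V_ov = 3.66 − 0.98 = 2.68 V.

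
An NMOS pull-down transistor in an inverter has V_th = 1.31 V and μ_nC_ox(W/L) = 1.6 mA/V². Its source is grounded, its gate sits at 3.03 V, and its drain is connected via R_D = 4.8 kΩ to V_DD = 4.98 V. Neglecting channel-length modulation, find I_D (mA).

I_D = 0.956 mA

V_GS = V_G = 3.03 V, so V_ov = 3.03 − 1.31 = 1.72 V.
Assume saturation: I_D = ½ k_n V_ov² = 0.5 × 1.6 × 1.72² = 2.37 mA, giving V_DS = V_DD − I_D R_D = 4.98 − 2.37 × 4.8 = -6.38 V.
But -6.38 V < V_ov = 1.72 V, so the device is actually in triode.
In triode I_D = k_n[V_ov V_DS − ½ V_DS²] and I_D = (V_DD − V_DS)/R_D. Equating: 3.84 V_DS² − 14.21 V_DS + 4.98 = 0, giving V_DS = 0.392 V (the root below V_ov).
I_D = (4.98 − 0.392) / 4.8 = 0.956 mA.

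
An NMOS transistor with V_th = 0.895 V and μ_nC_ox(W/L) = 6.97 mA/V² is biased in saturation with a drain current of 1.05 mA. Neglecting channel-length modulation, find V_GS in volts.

In saturation I_D = ½ k_n (V_GS − V_th)², so V_GS − V_th = √(2 I_D / k_n) = √(2 × 1.05 / 6.97) = 0.549 V.
V_GS = 0.895 + 0.549 = 1.44 V.

V_GS = 1.44 V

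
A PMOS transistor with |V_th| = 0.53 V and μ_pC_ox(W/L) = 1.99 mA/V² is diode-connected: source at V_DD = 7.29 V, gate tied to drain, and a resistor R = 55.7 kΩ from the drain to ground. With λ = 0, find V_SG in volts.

V_SG = 0.870 V

With gate tied to drain, V_SG = V_SD ≥ V_SG − |V_th|, so the device is in saturation.
KCL at the drain: ½ k_p (V_SG − |V_th|)² = (V_DD − V_SG)/R.
Let x = V_SG − 0.53. Then 55.4 x² + x − 6.76 = 0, giving x = 0.34 V (positive root), so V_SG = 0.87 V.
I_D = (V_DD − V_SG)/R = (7.29 − 0.87) / 55.7 = 0.115 mA.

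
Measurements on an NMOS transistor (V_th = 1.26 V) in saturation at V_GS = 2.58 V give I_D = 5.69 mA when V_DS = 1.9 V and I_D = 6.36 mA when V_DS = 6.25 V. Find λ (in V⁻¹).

With V_GS fixed, I_D ∝ (1 + λ V_DS) in saturation, so I_D2/I_D1 = (1 + λ V_DS2)/(1 + λ V_DS1).
6.36/5.69 = 1.118 = (1 + 6.25 λ)/(1 + 1.9 λ).
Solving: λ (I_D1 V_DS2 − I_D2 V_DS1) = I_D2 − I_D1, so λ = (6.36 − 5.69) / (5.69 × 6.25 − 6.36 × 1.9) = 0.67 / 23.5 = 0.0285 V⁻¹.

λ = 0.0285 V⁻¹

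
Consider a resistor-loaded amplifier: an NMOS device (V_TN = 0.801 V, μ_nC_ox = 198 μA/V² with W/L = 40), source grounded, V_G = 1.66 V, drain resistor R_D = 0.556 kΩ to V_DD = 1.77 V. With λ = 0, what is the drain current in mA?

I_D = 2.33 mA

V_GS = V_G = 1.66 V, so V_ov = 1.66 − 0.801 = 0.859 V.
k_n = μ_nC_ox · (W/L) = 7.92 mA/V².
Assume saturation: I_D = ½ k_n V_ov² = 0.5 × 7.92 × 0.859² = 2.92 mA, giving V_DS = V_DD − I_D R_D = 1.77 − 2.92 × 0.556 = 0.145 V.
But 0.145 V < V_ov = 0.859 V, so the device is actually in triode.
In triode I_D = k_n[V_ov V_DS − ½ V_DS²] and I_D = (V_DD − V_DS)/R_D. Equating: 2.2 V_DS² − 4.783 V_DS + 1.77 = 0, giving V_DS = 0.473 V (the root below V_ov).
I_D = (1.77 − 0.473) / 0.556 = 2.33 mA.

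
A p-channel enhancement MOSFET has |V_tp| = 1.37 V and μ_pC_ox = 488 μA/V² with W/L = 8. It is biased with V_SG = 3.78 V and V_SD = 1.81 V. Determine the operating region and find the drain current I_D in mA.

Triode; I_D = 10.6 mA

k_p = μ_pC_ox · (W/L) = 3.904 mA/V².
V_ov = V_SG − |V_tp| = 3.78 − 1.37 = 2.41 V.
Since V_SD = 1.81 V < V_ov = 2.41 V, the device is in the triode region.
I_D = k_p [V_ov · V_SD − ½ V_SD²] = 3.904 × [2.41 × 1.81 − 0.5 × 1.81²] = 10.6 mA.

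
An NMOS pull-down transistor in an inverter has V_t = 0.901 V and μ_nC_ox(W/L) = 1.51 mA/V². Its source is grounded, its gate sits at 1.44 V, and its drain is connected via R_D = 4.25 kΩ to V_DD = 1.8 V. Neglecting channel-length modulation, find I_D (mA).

V_GS = V_G = 1.44 V, so V_ov = 1.44 − 0.901 = 0.539 V.
Assume saturation: I_D = ½ k_n V_ov² = 0.5 × 1.51 × 0.539² = 0.219 mA, giving V_DS = V_DD − I_D R_D = 1.8 − 0.219 × 4.25 = 0.868 V.
V_DS = 0.868 V ≥ V_ov = 0.539 V, confirming saturation.

I_D = 0.219 mA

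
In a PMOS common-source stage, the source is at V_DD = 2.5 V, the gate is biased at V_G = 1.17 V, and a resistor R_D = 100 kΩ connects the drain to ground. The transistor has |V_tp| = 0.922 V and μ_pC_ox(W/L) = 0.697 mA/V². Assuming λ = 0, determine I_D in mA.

V_SG = V_DD − V_G = 2.5 − 1.17 = 1.33 V, so V_ov = 1.33 − 0.922 = 0.408 V.
Assume saturation: I_D = ½ k_p V_ov² = 0.5 × 0.697 × 0.408² = 0.058 mA, giving V_SD = V_DD − I_D R_D = 2.5 − 0.058 × 100 = -3.3 V.
But -3.3 V < V_ov = 0.408 V, so the device is actually in triode.
In triode I_D = k_p[V_ov V_SD − ½ V_SD²] and I_D = (V_DD − V_SD)/R_D. Equating: 34.8 V_SD² − 29.44 V_SD + 2.5 = 0, giving V_SD = 0.0958 V (the root below V_ov).
I_D = (2.5 − 0.0958) / 100 = 0.024 mA.

I_D = 0.0240 mA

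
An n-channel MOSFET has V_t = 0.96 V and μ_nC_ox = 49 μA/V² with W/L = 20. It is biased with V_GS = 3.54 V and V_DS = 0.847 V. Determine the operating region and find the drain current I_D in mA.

k_n = μ_nC_ox · (W/L) = 0.98 mA/V².
V_ov = V_GS − V_t = 3.54 − 0.96 = 2.58 V.
Since V_DS = 0.847 V < V_ov = 2.58 V, the device is in the triode region.
I_D = k_n [V_ov · V_DS − ½ V_DS²] = 0.98 × [2.58 × 0.847 − 0.5 × 0.847²] = 1.79 mA.

Triode; I_D = 1.79 mA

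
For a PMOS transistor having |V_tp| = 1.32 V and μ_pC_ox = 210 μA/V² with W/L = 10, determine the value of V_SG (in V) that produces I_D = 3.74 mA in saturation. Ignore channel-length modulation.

k_p = μ_pC_ox · (W/L) = 2.1 mA/V².
In saturation I_D = ½ k_p (V_SG − |V_tp|)², so V_SG − |V_tp| = √(2 I_D / k_p) = √(2 × 3.74 / 2.1) = 1.89 V.
V_SG = 1.32 + 1.89 = 3.21 V.

V_SG = 3.21 V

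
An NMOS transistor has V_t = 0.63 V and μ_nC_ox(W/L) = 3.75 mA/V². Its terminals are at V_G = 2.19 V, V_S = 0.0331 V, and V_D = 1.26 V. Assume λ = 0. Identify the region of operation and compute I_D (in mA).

Triode; I_D = 4.20 mA

V_GS = V_G − V_S = 2.19 − 0.0331 = 2.16 V; V_DS = V_D − V_S = 1.26 − 0.0331 = 1.23 V.
V_ov = V_GS − V_t = 2.16 − 0.63 = 1.53 V.
Since V_DS = 1.23 V < V_ov = 1.53 V, the device is in the triode region.
I_D = k_n [V_ov · V_DS − ½ V_DS²] = 3.75 × [1.53 × 1.23 − 0.5 × 1.23²] = 4.2 mA.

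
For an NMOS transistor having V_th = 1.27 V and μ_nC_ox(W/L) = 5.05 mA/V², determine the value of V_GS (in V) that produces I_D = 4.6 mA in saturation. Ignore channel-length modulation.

V_GS = 2.62 V

In saturation I_D = ½ k_n (V_GS − V_th)², so V_GS − V_th = √(2 I_D / k_n) = √(2 × 4.6 / 5.05) = 1.35 V.
V_GS = 1.27 + 1.35 = 2.62 V.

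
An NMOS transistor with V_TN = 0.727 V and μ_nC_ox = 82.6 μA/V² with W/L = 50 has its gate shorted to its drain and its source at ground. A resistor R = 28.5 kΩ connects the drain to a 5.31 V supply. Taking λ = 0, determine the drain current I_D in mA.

With gate tied to drain, V_GS = V_DS ≥ V_GS − V_TN, so the device is in saturation.
k_n = μ_nC_ox · (W/L) = 4.13 mA/V².
KCL at the drain: ½ k_n (V_GS − V_TN)² = (V_DD − V_GS)/R.
Let x = V_GS − 0.727. Then 58.9 x² + x − 4.583 = 0, giving x = 0.271 V (positive root), so V_GS = 0.998 V.
I_D = (V_DD − V_GS)/R = (5.31 − 0.998) / 28.5 = 0.151 mA.

I_D = 0.151 mA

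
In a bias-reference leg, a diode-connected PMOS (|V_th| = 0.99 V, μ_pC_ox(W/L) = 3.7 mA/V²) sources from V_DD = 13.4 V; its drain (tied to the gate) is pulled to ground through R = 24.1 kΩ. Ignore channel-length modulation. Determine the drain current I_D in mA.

I_D = 0.494 mA

With gate tied to drain, V_SG = V_SD ≥ V_SG − |V_th|, so the device is in saturation.
KCL at the drain: ½ k_p (V_SG − |V_th|)² = (V_DD − V_SG)/R.
Let x = V_SG − 0.99. Then 44.6 x² + x − 12.41 = 0, giving x = 0.516 V (positive root), so V_SG = 1.51 V.
I_D = (V_DD − V_SG)/R = (13.4 − 1.51) / 24.1 = 0.494 mA.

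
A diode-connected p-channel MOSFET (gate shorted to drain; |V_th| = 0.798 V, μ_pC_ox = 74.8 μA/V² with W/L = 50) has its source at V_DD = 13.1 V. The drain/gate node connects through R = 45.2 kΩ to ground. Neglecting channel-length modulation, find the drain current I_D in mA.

I_D = 0.264 mA

With gate tied to drain, V_SG = V_SD ≥ V_SG − |V_th|, so the device is in saturation.
k_p = μ_pC_ox · (W/L) = 3.74 mA/V².
KCL at the drain: ½ k_p (V_SG − |V_th|)² = (V_DD − V_SG)/R.
Let x = V_SG − 0.798. Then 84.5 x² + x − 12.3 = 0, giving x = 0.376 V (positive root), so V_SG = 1.17 V.
I_D = (V_DD − V_SG)/R = (13.1 − 1.17) / 45.2 = 0.264 mA.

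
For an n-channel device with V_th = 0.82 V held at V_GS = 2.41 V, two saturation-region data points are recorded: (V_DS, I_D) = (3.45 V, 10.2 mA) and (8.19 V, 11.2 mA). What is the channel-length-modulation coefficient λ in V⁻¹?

With V_GS fixed, I_D ∝ (1 + λ V_DS) in saturation, so I_D2/I_D1 = (1 + λ V_DS2)/(1 + λ V_DS1).
11.2/10.2 = 1.098 = (1 + 8.19 λ)/(1 + 3.45 λ).
Solving: λ (I_D1 V_DS2 − I_D2 V_DS1) = I_D2 − I_D1, so λ = (11.2 − 10.2) / (10.2 × 8.19 − 11.2 × 3.45) = 1 / 44.9 = 0.0223 V⁻¹.

λ = 0.0223 V⁻¹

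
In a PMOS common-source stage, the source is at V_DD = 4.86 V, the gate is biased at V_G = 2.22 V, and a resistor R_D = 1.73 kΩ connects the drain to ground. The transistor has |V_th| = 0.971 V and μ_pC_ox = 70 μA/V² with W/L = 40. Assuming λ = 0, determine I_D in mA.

V_SG = V_DD − V_G = 4.86 − 2.22 = 2.64 V, so V_ov = 2.64 − 0.971 = 1.67 V.
k_p = μ_pC_ox · (W/L) = 2.8 mA/V².
Assume saturation: I_D = ½ k_p V_ov² = 0.5 × 2.8 × 1.67² = 3.9 mA, giving V_SD = V_DD − I_D R_D = 4.86 − 3.9 × 1.73 = -1.89 V.
But -1.89 V < V_ov = 1.67 V, so the device is actually in triode.
In triode I_D = k_p[V_ov V_SD − ½ V_SD²] and I_D = (V_DD − V_SD)/R_D. Equating: 2.42 V_SD² − 9.085 V_SD + 4.86 = 0, giving V_SD = 0.646 V (the root below V_ov).
I_D = (4.86 − 0.646) / 1.73 = 2.44 mA.

I_D = 2.44 mA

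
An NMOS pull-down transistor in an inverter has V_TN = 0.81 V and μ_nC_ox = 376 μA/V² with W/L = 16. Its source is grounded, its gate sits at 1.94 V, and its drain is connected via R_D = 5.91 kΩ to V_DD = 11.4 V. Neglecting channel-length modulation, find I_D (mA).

V_GS = V_G = 1.94 V, so V_ov = 1.94 − 0.81 = 1.13 V.
k_n = μ_nC_ox · (W/L) = 6.016 mA/V².
Assume saturation: I_D = ½ k_n V_ov² = 0.5 × 6.016 × 1.13² = 3.84 mA, giving V_DS = V_DD − I_D R_D = 11.4 − 3.84 × 5.91 = -11.3 V.
But -11.3 V < V_ov = 1.13 V, so the device is actually in triode.
In triode I_D = k_n[V_ov V_DS − ½ V_DS²] and I_D = (V_DD − V_DS)/R_D. Equating: 17.8 V_DS² − 41.18 V_DS + 11.4 = 0, giving V_DS = 0.321 V (the root below V_ov).
I_D = (11.4 − 0.321) / 5.91 = 1.87 mA.

I_D = 1.87 mA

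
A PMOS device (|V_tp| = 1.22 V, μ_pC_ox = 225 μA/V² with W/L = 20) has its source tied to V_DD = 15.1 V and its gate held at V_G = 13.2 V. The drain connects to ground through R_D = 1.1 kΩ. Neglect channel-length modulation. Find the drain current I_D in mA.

V_SG = V_DD − V_G = 15.1 − 13.2 = 1.9 V, so V_ov = 1.9 − 1.22 = 0.68 V.
k_p = μ_pC_ox · (W/L) = 4.5 mA/V².
Assume saturation: I_D = ½ k_p V_ov² = 0.5 × 4.5 × 0.68² = 1.04 mA, giving V_SD = V_DD − I_D R_D = 15.1 − 1.04 × 1.1 = 14 V.
V_SD = 14 V ≥ V_ov = 0.68 V, confirming saturation.

I_D = 1.04 mA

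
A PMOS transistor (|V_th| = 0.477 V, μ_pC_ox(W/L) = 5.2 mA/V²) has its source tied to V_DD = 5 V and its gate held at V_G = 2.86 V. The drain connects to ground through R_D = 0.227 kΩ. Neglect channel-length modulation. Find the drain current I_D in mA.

V_SG = V_DD − V_G = 5 − 2.86 = 2.14 V, so V_ov = 2.14 − 0.477 = 1.66 V.
Assume saturation: I_D = ½ k_p V_ov² = 0.5 × 5.2 × 1.66² = 7.19 mA, giving V_SD = V_DD − I_D R_D = 5 − 7.19 × 0.227 = 3.37 V.
V_SD = 3.37 V ≥ V_ov = 1.66 V, confirming saturation.

I_D = 7.19 mA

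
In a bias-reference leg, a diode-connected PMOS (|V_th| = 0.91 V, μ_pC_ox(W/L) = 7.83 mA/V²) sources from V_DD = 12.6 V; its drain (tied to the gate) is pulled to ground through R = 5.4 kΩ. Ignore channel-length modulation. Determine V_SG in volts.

V_SG = 1.63 V

With gate tied to drain, V_SG = V_SD ≥ V_SG − |V_th|, so the device is in saturation.
KCL at the drain: ½ k_p (V_SG − |V_th|)² = (V_DD − V_SG)/R.
Let x = V_SG − 0.91. Then 21.1 x² + x − 11.69 = 0, giving x = 0.72 V (positive root), so V_SG = 1.63 V.
I_D = (V_DD − V_SG)/R = (12.6 − 1.63) / 5.4 = 2.03 mA.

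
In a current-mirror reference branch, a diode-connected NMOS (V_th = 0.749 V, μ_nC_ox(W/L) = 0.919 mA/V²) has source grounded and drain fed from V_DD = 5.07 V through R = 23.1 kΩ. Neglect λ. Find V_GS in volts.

With gate tied to drain, V_GS = V_DS ≥ V_GS − V_th, so the device is in saturation.
KCL at the drain: ½ k_n (V_GS − V_th)² = (V_DD − V_GS)/R.
Let x = V_GS − 0.749. Then 10.6 x² + x − 4.321 = 0, giving x = 0.593 V (positive root), so V_GS = 1.34 V.
I_D = (V_DD − V_GS)/R = (5.07 − 1.34) / 23.1 = 0.161 mA.

V_GS = 1.34 V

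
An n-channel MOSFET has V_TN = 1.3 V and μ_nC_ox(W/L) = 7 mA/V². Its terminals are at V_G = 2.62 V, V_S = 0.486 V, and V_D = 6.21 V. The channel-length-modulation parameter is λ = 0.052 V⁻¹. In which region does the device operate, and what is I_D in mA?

V_GS = V_G − V_S = 2.62 − 0.486 = 2.13 V; V_DS = V_D − V_S = 6.21 − 0.486 = 5.72 V.
V_ov = V_GS − V_TN = 2.13 − 1.3 = 0.834 V.
Since V_DS = 5.72 V ≥ V_ov = 0.834 V, the device is in saturation.
I_D = ½ k_n V_ov² (1 + λ V_DS) = 0.5 × 7 × 0.834² × (1 + 0.052 × 5.72) = 3.16 mA.

Saturation; I_D = 3.16 mA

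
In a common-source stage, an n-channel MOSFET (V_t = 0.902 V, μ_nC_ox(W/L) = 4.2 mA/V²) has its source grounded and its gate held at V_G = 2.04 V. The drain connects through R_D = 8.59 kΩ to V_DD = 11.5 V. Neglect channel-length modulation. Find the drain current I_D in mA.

I_D = 1.30 mA

V_GS = V_G = 2.04 V, so V_ov = 2.04 − 0.902 = 1.14 V.
Assume saturation: I_D = ½ k_n V_ov² = 0.5 × 4.2 × 1.14² = 2.72 mA, giving V_DS = V_DD − I_D R_D = 11.5 − 2.72 × 8.59 = -11.9 V.
But -11.9 V < V_ov = 1.14 V, so the device is actually in triode.
In triode I_D = k_n[V_ov V_DS − ½ V_DS²] and I_D = (V_DD − V_DS)/R_D. Equating: 18 V_DS² − 42.06 V_DS + 11.5 = 0, giving V_DS = 0.316 V (the root below V_ov).
I_D = (11.5 − 0.316) / 8.59 = 1.3 mA.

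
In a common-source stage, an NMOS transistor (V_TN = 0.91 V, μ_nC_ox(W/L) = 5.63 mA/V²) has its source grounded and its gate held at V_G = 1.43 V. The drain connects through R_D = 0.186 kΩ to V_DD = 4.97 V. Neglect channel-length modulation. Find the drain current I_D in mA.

I_D = 0.761 mA

V_GS = V_G = 1.43 V, so V_ov = 1.43 − 0.91 = 0.52 V.
Assume saturation: I_D = ½ k_n V_ov² = 0.5 × 5.63 × 0.52² = 0.761 mA, giving V_DS = V_DD − I_D R_D = 4.97 − 0.761 × 0.186 = 4.83 V.
V_DS = 4.83 V ≥ V_ov = 0.52 V, confirming saturation.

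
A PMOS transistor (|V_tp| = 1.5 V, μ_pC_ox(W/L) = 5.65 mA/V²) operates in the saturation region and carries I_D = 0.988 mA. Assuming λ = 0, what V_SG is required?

V_SG = 2.09 V

In saturation I_D = ½ k_p (V_SG − |V_tp|)², so V_SG − |V_tp| = √(2 I_D / k_p) = √(2 × 0.988 / 5.65) = 0.591 V.
V_SG = 1.5 + 0.591 = 2.09 V.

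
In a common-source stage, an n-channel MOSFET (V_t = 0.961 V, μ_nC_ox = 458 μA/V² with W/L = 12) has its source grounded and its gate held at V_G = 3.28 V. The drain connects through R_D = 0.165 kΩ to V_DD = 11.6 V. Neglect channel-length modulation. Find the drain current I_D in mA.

V_GS = V_G = 3.28 V, so V_ov = 3.28 − 0.961 = 2.32 V.
k_n = μ_nC_ox · (W/L) = 5.496 mA/V².
Assume saturation: I_D = ½ k_n V_ov² = 0.5 × 5.496 × 2.32² = 14.8 mA, giving V_DS = V_DD − I_D R_D = 11.6 − 14.8 × 0.165 = 9.16 V.
V_DS = 9.16 V ≥ V_ov = 2.32 V, confirming saturation.

I_D = 14.8 mA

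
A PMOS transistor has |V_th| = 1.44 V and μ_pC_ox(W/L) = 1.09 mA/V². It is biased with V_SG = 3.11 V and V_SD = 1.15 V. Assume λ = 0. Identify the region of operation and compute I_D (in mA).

V_ov = V_SG − |V_th| = 3.11 − 1.44 = 1.67 V.
Since V_SD = 1.15 V < V_ov = 1.67 V, the device is in the triode region.
I_D = k_p [V_ov · V_SD − ½ V_SD²] = 1.09 × [1.67 × 1.15 − 0.5 × 1.15²] = 1.37 mA.

Triode; I_D = 1.37 mA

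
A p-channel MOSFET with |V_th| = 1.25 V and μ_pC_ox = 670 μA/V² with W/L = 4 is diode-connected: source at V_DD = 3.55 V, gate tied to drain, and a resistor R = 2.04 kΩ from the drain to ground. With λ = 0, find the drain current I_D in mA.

I_D = 0.759 mA

With gate tied to drain, V_SG = V_SD ≥ V_SG − |V_th|, so the device is in saturation.
k_p = μ_pC_ox · (W/L) = 2.68 mA/V².
KCL at the drain: ½ k_p (V_SG − |V_th|)² = (V_DD − V_SG)/R.
Let x = V_SG − 1.25. Then 2.73 x² + x − 2.3 = 0, giving x = 0.752 V (positive root), so V_SG = 2 V.
I_D = (V_DD − V_SG)/R = (3.55 − 2) / 2.04 = 0.759 mA.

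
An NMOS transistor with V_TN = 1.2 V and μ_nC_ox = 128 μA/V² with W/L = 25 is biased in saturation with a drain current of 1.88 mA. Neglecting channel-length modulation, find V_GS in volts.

V_GS = 2.28 V

k_n = μ_nC_ox · (W/L) = 3.2 mA/V².
In saturation I_D = ½ k_n (V_GS − V_TN)², so V_GS − V_TN = √(2 I_D / k_n) = √(2 × 1.88 / 3.2) = 1.08 V.
V_GS = 1.2 + 1.08 = 2.28 V.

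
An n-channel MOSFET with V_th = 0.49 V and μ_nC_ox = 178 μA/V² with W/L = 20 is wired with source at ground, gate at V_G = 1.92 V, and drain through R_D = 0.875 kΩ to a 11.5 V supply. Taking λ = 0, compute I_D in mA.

I_D = 3.64 mA

V_GS = V_G = 1.92 V, so V_ov = 1.92 − 0.49 = 1.43 V.
k_n = μ_nC_ox · (W/L) = 3.56 mA/V².
Assume saturation: I_D = ½ k_n V_ov² = 0.5 × 3.56 × 1.43² = 3.64 mA, giving V_DS = V_DD − I_D R_D = 11.5 − 3.64 × 0.875 = 8.32 V.
V_DS = 8.32 V ≥ V_ov = 1.43 V, confirming saturation.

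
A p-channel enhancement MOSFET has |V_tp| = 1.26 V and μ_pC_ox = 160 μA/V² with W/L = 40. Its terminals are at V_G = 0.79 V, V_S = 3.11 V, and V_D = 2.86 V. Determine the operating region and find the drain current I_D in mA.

V_SG = V_S − V_G = 3.11 − 0.79 = 2.32 V; V_SD = V_S − V_D = 3.11 − 2.86 = 0.25 V.
k_p = μ_pC_ox · (W/L) = 6.4 mA/V².
V_ov = V_SG − |V_tp| = 2.32 − 1.26 = 1.06 V.
Since V_SD = 0.25 V < V_ov = 1.06 V, the device is in the triode region.
I_D = k_p [V_ov · V_SD − ½ V_SD²] = 6.4 × [1.06 × 0.25 − 0.5 × 0.25²] = 1.5 mA.

Triode; I_D = 1.50 mA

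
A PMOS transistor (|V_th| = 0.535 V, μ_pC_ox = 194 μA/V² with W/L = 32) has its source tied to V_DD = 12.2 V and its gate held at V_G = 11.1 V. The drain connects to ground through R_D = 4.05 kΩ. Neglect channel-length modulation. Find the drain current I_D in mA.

V_SG = V_DD − V_G = 12.2 − 11.1 = 1.1 V, so V_ov = 1.1 − 0.535 = 0.565 V.
k_p = μ_pC_ox · (W/L) = 6.208 mA/V².
Assume saturation: I_D = ½ k_p V_ov² = 0.5 × 6.208 × 0.565² = 0.991 mA, giving V_SD = V_DD − I_D R_D = 12.2 − 0.991 × 4.05 = 8.19 V.
V_SD = 8.19 V ≥ V_ov = 0.565 V, confirming saturation.

I_D = 0.991 mA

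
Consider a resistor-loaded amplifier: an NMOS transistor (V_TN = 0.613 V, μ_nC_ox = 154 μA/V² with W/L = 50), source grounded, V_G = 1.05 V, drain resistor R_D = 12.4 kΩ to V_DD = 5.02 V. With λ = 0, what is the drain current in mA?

V_GS = V_G = 1.05 V, so V_ov = 1.05 − 0.613 = 0.437 V.
k_n = μ_nC_ox · (W/L) = 7.7 mA/V².
Assume saturation: I_D = ½ k_n V_ov² = 0.5 × 7.7 × 0.437² = 0.735 mA, giving V_DS = V_DD − I_D R_D = 5.02 − 0.735 × 12.4 = -4.1 V.
But -4.1 V < V_ov = 0.437 V, so the device is actually in triode.
In triode I_D = k_n[V_ov V_DS − ½ V_DS²] and I_D = (V_DD − V_DS)/R_D. Equating: 47.7 V_DS² − 42.72 V_DS + 5.02 = 0, giving V_DS = 0.139 V (the root below V_ov).
I_D = (5.02 − 0.139) / 12.4 = 0.394 mA.

I_D = 0.394 mA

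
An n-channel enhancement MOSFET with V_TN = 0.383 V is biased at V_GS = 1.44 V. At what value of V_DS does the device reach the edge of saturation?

The boundary between triode and saturation is V_DS = V_GS − V_TN = V_ov.
V_ov = 1.44 − 0.383 = 1.06 V.

V_DS,sat = 1.06 V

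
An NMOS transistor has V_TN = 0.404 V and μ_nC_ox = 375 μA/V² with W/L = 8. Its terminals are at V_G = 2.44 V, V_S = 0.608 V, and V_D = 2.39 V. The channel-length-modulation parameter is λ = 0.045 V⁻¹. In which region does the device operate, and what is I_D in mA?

Saturation; I_D = 3.30 mA

V_GS = V_G − V_S = 2.44 − 0.608 = 1.83 V; V_DS = V_D − V_S = 2.39 − 0.608 = 1.78 V.
k_n = μ_nC_ox · (W/L) = 3 mA/V².
V_ov = V_GS − V_TN = 1.83 − 0.404 = 1.43 V.
Since V_DS = 1.78 V ≥ V_ov = 1.43 V, the device is in saturation.
I_D = ½ k_n V_ov² (1 + λ V_DS) = 0.5 × 3 × 1.43² × (1 + 0.045 × 1.78) = 3.3 mA.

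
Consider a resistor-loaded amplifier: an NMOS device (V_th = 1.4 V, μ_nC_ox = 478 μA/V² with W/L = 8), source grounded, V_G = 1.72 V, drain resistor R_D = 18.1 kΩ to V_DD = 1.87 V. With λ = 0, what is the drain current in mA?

I_D = 0.0981 mA

V_GS = V_G = 1.72 V, so V_ov = 1.72 − 1.4 = 0.32 V.
k_n = μ_nC_ox · (W/L) = 3.824 mA/V².
Assume saturation: I_D = ½ k_n V_ov² = 0.5 × 3.824 × 0.32² = 0.196 mA, giving V_DS = V_DD − I_D R_D = 1.87 − 0.196 × 18.1 = -1.67 V.
But -1.67 V < V_ov = 0.32 V, so the device is actually in triode.
In triode I_D = k_n[V_ov V_DS − ½ V_DS²] and I_D = (V_DD − V_DS)/R_D. Equating: 34.6 V_DS² − 23.15 V_DS + 1.87 = 0, giving V_DS = 0.094 V (the root below V_ov).
I_D = (1.87 − 0.094) / 18.1 = 0.0981 mA.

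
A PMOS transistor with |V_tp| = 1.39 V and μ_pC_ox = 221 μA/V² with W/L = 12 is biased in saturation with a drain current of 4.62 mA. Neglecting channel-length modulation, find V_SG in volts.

k_p = μ_pC_ox · (W/L) = 2.652 mA/V².
In saturation I_D = ½ k_p (V_SG − |V_tp|)², so V_SG − |V_tp| = √(2 I_D / k_p) = √(2 × 4.62 / 2.652) = 1.87 V.
V_SG = 1.39 + 1.87 = 3.26 V.

V_SG = 3.26 V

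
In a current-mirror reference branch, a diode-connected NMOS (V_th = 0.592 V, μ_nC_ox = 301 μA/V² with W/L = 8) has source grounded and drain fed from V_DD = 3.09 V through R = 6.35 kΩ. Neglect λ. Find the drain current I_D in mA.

I_D = 0.313 mA

With gate tied to drain, V_GS = V_DS ≥ V_GS − V_th, so the device is in saturation.
k_n = μ_nC_ox · (W/L) = 2.408 mA/V².
KCL at the drain: ½ k_n (V_GS − V_th)² = (V_DD − V_GS)/R.
Let x = V_GS − 0.592. Then 7.65 x² + x − 2.498 = 0, giving x = 0.51 V (positive root), so V_GS = 1.1 V.
I_D = (V_DD − V_GS)/R = (3.09 − 1.1) / 6.35 = 0.313 mA.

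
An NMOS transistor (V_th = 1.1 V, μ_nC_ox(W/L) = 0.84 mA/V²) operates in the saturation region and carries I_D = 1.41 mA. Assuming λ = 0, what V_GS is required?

In saturation I_D = ½ k_n (V_GS − V_th)², so V_GS − V_th = √(2 I_D / k_n) = √(2 × 1.41 / 0.84) = 1.83 V.
V_GS = 1.1 + 1.83 = 2.93 V.

V_GS = 2.93 V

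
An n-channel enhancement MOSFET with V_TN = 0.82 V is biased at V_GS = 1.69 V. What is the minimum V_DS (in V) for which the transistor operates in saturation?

V_DS,sat = 0.870 V

The boundary between triode and saturation is V_DS = V_GS − V_TN = V_ov.
V_ov = 1.69 − 0.82 = 0.87 V.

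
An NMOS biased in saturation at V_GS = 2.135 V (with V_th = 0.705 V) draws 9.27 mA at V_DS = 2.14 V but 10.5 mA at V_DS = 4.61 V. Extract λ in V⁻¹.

With V_GS fixed, I_D ∝ (1 + λ V_DS) in saturation, so I_D2/I_D1 = (1 + λ V_DS2)/(1 + λ V_DS1).
10.5/9.27 = 1.133 = (1 + 4.61 λ)/(1 + 2.14 λ).
Solving: λ (I_D1 V_DS2 − I_D2 V_DS1) = I_D2 − I_D1, so λ = (10.5 − 9.27) / (9.27 × 4.61 − 10.5 × 2.14) = 1.23 / 20.3 = 0.0607 V⁻¹.

λ = 0.0607 V⁻¹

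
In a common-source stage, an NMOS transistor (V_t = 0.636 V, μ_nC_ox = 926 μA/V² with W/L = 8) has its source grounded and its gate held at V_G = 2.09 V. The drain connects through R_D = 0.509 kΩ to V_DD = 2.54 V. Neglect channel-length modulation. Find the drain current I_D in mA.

V_GS = V_G = 2.09 V, so V_ov = 2.09 − 0.636 = 1.45 V.
k_n = μ_nC_ox · (W/L) = 7.408 mA/V².
Assume saturation: I_D = ½ k_n V_ov² = 0.5 × 7.408 × 1.45² = 7.83 mA, giving V_DS = V_DD − I_D R_D = 2.54 − 7.83 × 0.509 = -1.45 V.
But -1.45 V < V_ov = 1.45 V, so the device is actually in triode.
In triode I_D = k_n[V_ov V_DS − ½ V_DS²] and I_D = (V_DD − V_DS)/R_D. Equating: 1.89 V_DS² − 6.483 V_DS + 2.54 = 0, giving V_DS = 0.451 V (the root below V_ov).
I_D = (2.54 − 0.451) / 0.509 = 4.1 mA.

I_D = 4.10 mA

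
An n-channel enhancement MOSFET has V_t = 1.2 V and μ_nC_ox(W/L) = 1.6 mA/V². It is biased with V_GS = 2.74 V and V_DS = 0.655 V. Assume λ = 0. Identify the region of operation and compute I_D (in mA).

Triode; I_D = 1.27 mA

V_ov = V_GS − V_t = 2.74 − 1.2 = 1.54 V.
Since V_DS = 0.655 V < V_ov = 1.54 V, the device is in the triode region.
I_D = k_n [V_ov · V_DS − ½ V_DS²] = 1.6 × [1.54 × 0.655 − 0.5 × 0.655²] = 1.27 mA.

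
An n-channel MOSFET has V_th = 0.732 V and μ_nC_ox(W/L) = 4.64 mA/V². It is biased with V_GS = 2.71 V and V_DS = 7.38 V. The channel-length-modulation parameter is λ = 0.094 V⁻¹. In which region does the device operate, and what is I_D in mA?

Saturation; I_D = 15.4 mA

V_ov = V_GS − V_th = 2.71 − 0.732 = 1.98 V.
Since V_DS = 7.38 V ≥ V_ov = 1.98 V, the device is in saturation.
I_D = ½ k_n V_ov² (1 + λ V_DS) = 0.5 × 4.64 × 1.98² × (1 + 0.094 × 7.38) = 15.4 mA.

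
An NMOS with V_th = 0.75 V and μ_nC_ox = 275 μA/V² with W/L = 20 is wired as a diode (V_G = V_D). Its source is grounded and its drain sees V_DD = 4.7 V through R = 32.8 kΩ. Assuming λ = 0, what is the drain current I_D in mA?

With gate tied to drain, V_GS = V_DS ≥ V_GS − V_th, so the device is in saturation.
k_n = μ_nC_ox · (W/L) = 5.5 mA/V².
KCL at the drain: ½ k_n (V_GS − V_th)² = (V_DD − V_GS)/R.
Let x = V_GS − 0.75. Then 90.2 x² + x − 3.95 = 0, giving x = 0.204 V (positive root), so V_GS = 0.954 V.
I_D = (V_DD − V_GS)/R = (4.7 − 0.954) / 32.8 = 0.114 mA.

I_D = 0.114 mA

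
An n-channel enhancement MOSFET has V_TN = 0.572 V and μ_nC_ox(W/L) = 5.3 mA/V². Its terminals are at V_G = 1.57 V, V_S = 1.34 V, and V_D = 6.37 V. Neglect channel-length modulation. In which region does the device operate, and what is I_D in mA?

Cutoff; I_D = 0 mA

V_GS = V_G − V_S = 1.57 − 1.34 = 0.23 V; V_DS = V_D − V_S = 6.37 − 1.34 = 5.03 V.
V_GS = 0.23 V < V_TN = 0.572 V, so the transistor is in cutoff.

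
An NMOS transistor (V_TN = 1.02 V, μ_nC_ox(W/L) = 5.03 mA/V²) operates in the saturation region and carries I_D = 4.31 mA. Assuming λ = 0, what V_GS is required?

In saturation I_D = ½ k_n (V_GS − V_TN)², so V_GS − V_TN = √(2 I_D / k_n) = √(2 × 4.31 / 5.03) = 1.31 V.
V_GS = 1.02 + 1.31 = 2.33 V.

V_GS = 2.33 V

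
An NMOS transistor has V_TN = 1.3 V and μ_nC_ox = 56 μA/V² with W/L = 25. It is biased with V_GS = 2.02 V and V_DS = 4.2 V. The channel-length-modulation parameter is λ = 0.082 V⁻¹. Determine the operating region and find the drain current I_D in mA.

k_n = μ_nC_ox · (W/L) = 1.4 mA/V².
V_ov = V_GS − V_TN = 2.02 − 1.3 = 0.72 V.
Since V_DS = 4.2 V ≥ V_ov = 0.72 V, the device is in saturation.
I_D = ½ k_n V_ov² (1 + λ V_DS) = 0.5 × 1.4 × 0.72² × (1 + 0.082 × 4.2) = 0.488 mA.

Saturation; I_D = 0.488 mA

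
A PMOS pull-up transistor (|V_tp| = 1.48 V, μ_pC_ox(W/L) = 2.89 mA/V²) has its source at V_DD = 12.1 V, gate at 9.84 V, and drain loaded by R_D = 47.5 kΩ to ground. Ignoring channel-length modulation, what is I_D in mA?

V_SG = V_DD − V_G = 12.1 − 9.84 = 2.26 V, so V_ov = 2.26 − 1.48 = 0.78 V.
Assume saturation: I_D = ½ k_p V_ov² = 0.5 × 2.89 × 0.78² = 0.879 mA, giving V_SD = V_DD − I_D R_D = 12.1 − 0.879 × 47.5 = -29.7 V.
But -29.7 V < V_ov = 0.78 V, so the device is actually in triode.
In triode I_D = k_p[V_ov V_SD − ½ V_SD²] and I_D = (V_DD − V_SD)/R_D. Equating: 68.6 V_SD² − 108.1 V_SD + 12.1 = 0, giving V_SD = 0.121 V (the root below V_ov).
I_D = (12.1 − 0.121) / 47.5 = 0.252 mA.

I_D = 0.252 mA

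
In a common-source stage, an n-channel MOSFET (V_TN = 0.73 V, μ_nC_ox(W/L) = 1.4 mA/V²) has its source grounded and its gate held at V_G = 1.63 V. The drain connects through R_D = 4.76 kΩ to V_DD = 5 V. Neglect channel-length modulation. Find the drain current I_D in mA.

V_GS = V_G = 1.63 V, so V_ov = 1.63 − 0.73 = 0.9 V.
Assume saturation: I_D = ½ k_n V_ov² = 0.5 × 1.4 × 0.9² = 0.567 mA, giving V_DS = V_DD − I_D R_D = 5 − 0.567 × 4.76 = 2.3 V.
V_DS = 2.3 V ≥ V_ov = 0.9 V, confirming saturation.

I_D = 0.567 mA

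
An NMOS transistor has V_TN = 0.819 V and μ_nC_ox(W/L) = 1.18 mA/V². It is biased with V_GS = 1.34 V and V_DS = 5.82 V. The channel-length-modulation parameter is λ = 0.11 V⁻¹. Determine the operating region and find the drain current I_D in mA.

Saturation; I_D = 0.263 mA

V_ov = V_GS − V_TN = 1.34 − 0.819 = 0.521 V.
Since V_DS = 5.82 V ≥ V_ov = 0.521 V, the device is in saturation.
I_D = ½ k_n V_ov² (1 + λ V_DS) = 0.5 × 1.18 × 0.521² × (1 + 0.11 × 5.82) = 0.263 mA.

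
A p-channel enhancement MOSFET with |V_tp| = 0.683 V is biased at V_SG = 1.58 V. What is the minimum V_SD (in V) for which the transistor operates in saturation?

The boundary between triode and saturation is V_SD = V_SG − |V_tp| = V_ov.
V_ov = 1.58 − 0.683 = 0.897 V.

V_SD,sat = 0.897 V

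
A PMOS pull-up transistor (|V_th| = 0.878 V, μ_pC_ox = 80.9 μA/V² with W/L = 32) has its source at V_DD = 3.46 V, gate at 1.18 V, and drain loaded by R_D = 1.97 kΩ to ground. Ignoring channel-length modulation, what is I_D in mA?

V_SG = V_DD − V_G = 3.46 − 1.18 = 2.28 V, so V_ov = 2.28 − 0.878 = 1.4 V.
k_p = μ_pC_ox · (W/L) = 2.589 mA/V².
Assume saturation: I_D = ½ k_p V_ov² = 0.5 × 2.589 × 1.4² = 2.54 mA, giving V_SD = V_DD − I_D R_D = 3.46 − 2.54 × 1.97 = -1.55 V.
But -1.55 V < V_ov = 1.4 V, so the device is actually in triode.
In triode I_D = k_p[V_ov V_SD − ½ V_SD²] and I_D = (V_DD − V_SD)/R_D. Equating: 2.55 V_SD² − 8.15 V_SD + 3.46 = 0, giving V_SD = 0.504 V (the root below V_ov).
I_D = (3.46 − 0.504) / 1.97 = 1.5 mA.

I_D = 1.50 mA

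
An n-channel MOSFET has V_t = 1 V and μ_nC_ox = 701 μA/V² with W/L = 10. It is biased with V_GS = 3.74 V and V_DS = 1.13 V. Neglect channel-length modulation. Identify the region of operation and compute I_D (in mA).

k_n = μ_nC_ox · (W/L) = 7.01 mA/V².
V_ov = V_GS − V_t = 3.74 − 1 = 2.74 V.
Since V_DS = 1.13 V < V_ov = 2.74 V, the device is in the triode region.
I_D = k_n [V_ov · V_DS − ½ V_DS²] = 7.01 × [2.74 × 1.13 − 0.5 × 1.13²] = 17.2 mA.

Triode; I_D = 17.2 mA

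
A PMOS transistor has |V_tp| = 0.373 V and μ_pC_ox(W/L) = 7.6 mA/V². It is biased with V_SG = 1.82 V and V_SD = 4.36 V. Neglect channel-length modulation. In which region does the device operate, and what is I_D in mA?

V_ov = V_SG − |V_tp| = 1.82 − 0.373 = 1.45 V.
Since V_SD = 4.36 V ≥ V_ov = 1.45 V, the device is in saturation.
I_D = ½ k_p V_ov² = 0.5 × 7.6 × 1.45² = 7.96 mA.

Saturation; I_D = 7.96 mA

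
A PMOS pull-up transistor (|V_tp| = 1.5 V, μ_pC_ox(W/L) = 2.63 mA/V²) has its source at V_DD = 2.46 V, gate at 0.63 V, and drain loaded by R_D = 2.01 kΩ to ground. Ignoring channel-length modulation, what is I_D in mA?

V_SG = V_DD − V_G = 2.46 − 0.63 = 1.83 V, so V_ov = 1.83 − 1.5 = 0.33 V.
Assume saturation: I_D = ½ k_p V_ov² = 0.5 × 2.63 × 0.33² = 0.143 mA, giving V_SD = V_DD − I_D R_D = 2.46 − 0.143 × 2.01 = 2.17 V.
V_SD = 2.17 V ≥ V_ov = 0.33 V, confirming saturation.

I_D = 0.143 mA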